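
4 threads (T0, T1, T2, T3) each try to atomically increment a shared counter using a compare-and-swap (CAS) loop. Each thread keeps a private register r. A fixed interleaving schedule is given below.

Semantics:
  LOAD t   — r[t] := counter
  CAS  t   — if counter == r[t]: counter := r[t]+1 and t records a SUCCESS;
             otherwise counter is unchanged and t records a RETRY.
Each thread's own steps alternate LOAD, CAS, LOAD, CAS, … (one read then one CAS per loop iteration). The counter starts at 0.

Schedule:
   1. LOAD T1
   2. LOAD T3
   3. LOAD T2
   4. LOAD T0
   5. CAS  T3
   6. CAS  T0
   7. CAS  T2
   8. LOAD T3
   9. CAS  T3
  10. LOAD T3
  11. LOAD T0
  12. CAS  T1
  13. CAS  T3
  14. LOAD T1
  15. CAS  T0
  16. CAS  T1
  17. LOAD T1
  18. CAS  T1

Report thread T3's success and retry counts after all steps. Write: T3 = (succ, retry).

T3 = (3, 0)

step 1: T1 LOAD ⇒ load; ctr=0 reg=0
step 2: T3 LOAD ⇒ load; ctr=0 reg=0
step 3: T2 LOAD ⇒ load; ctr=0 reg=0
step 4: T0 LOAD ⇒ load; ctr=0 reg=0
step 5: T3 CAS ⇒ ok; ctr=1 reg=0
step 6: T0 CAS ⇒ retry; ctr=1 reg=0
step 7: T2 CAS ⇒ retry; ctr=1 reg=0
step 8: T3 LOAD ⇒ load; ctr=1 reg=1
step 9: T3 CAS ⇒ ok; ctr=2 reg=1
step 10: T3 LOAD ⇒ load; ctr=2 reg=2
step 11: T0 LOAD ⇒ load; ctr=2 reg=2
step 12: T1 CAS ⇒ retry; ctr=2 reg=0
step 13: T3 CAS ⇒ ok; ctr=3 reg=2
step 14: T1 LOAD ⇒ load; ctr=3 reg=3
step 15: T0 CAS ⇒ retry; ctr=3 reg=2
step 16: T1 CAS ⇒ ok; ctr=4 reg=3
step 17: T1 LOAD ⇒ load; ctr=4 reg=4
step 18: T1 CAS ⇒ ok; ctr=5 reg=4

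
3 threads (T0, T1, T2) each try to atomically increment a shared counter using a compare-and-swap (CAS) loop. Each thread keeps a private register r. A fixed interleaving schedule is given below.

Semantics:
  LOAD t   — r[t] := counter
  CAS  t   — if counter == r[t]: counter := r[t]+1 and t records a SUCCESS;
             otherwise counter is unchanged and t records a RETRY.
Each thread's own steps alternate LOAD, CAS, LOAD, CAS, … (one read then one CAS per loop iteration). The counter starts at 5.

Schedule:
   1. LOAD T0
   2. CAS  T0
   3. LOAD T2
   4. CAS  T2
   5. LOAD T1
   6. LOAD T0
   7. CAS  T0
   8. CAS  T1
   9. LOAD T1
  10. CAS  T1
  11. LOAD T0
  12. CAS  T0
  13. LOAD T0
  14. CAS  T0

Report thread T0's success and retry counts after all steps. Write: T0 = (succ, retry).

T0 = (4, 0)

   1) LOAD T0:  M=5  r_T0=5
   2) CAS  T0:  M=6  r_T0=5 ✓
   3) LOAD T2:  M=6  r_T2=6
   4) CAS  T2:  M=7  r_T2=6 ✓
   5) LOAD T1:  M=7  r_T1=7
   6) LOAD T0:  M=7  r_T0=7
   7) CAS  T0:  M=8  r_T0=7 ✓
   8) CAS  T1:  M=8  r_T1=7 ✗
   9) LOAD T1:  M=8  r_T1=8
  10) CAS  T1:  M=9  r_T1=8 ✓
  11) LOAD T0:  M=9  r_T0=9
  12) CAS  T0:  M=10  r_T0=9 ✓
  13) LOAD T0:  M=10  r_T0=10
  14) CAS  T0:  M=11  r_T0=10 ✓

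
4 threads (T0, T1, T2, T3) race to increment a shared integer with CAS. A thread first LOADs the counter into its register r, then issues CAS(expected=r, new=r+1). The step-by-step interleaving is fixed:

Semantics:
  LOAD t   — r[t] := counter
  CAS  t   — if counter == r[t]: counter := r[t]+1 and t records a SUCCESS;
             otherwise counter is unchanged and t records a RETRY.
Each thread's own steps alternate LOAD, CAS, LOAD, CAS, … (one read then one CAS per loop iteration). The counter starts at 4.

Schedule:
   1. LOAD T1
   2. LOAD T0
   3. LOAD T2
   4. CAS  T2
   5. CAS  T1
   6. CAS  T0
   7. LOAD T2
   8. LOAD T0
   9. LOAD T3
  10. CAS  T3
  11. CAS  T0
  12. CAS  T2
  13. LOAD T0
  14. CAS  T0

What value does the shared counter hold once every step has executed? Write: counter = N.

[1] T1.load  rd  (counter 4, T1.r 4)
[2] T0.load  rd  (counter 4, T0.r 4)
[3] T2.load  rd  (counter 4, T2.r 4)
[4] T2.cas  hit  (counter 5, T2.r 4)
[5] T1.cas  miss  (counter 5, T1.r 4)
[6] T0.cas  miss  (counter 5, T0.r 4)
[7] T2.load  rd  (counter 5, T2.r 5)
[8] T0.load  rd  (counter 5, T0.r 5)
[9] T3.load  rd  (counter 5, T3.r 5)
[10] T3.cas  hit  (counter 6, T3.r 5)
[11] T0.cas  miss  (counter 6, T0.r 5)
[12] T2.cas  miss  (counter 6, T2.r 5)
[13] T0.load  rd  (counter 6, T0.r 6)
[14] T0.cas  hit  (counter 7, T0.r 6)

counter = 7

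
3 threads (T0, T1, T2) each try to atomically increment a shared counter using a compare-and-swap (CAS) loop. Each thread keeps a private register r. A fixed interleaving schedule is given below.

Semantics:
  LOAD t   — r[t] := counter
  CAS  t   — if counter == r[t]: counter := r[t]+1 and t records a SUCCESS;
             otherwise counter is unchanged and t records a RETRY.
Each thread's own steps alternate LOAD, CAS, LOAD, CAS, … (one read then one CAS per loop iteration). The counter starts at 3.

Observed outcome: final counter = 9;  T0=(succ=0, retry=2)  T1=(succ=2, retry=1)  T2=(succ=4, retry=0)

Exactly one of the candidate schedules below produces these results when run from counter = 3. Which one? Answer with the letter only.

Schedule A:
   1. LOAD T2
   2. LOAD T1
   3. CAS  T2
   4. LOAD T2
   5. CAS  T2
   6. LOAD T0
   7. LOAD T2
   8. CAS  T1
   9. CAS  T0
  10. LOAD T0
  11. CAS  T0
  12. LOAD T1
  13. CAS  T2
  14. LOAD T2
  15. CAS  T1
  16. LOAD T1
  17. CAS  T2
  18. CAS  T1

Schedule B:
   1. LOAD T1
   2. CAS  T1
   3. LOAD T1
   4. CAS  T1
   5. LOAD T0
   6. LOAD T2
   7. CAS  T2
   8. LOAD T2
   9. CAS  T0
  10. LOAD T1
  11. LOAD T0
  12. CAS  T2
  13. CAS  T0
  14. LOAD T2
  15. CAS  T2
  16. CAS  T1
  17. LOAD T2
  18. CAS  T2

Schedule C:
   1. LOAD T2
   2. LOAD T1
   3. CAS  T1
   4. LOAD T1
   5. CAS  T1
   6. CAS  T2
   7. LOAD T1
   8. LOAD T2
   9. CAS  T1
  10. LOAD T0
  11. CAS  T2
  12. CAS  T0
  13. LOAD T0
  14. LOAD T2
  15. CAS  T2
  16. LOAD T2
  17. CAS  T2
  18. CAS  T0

Run B:
#1 T1 reads 3
#2 T1 CAS(3→4) writes; counter now 4
#3 T1 reads 4
#4 T1 CAS(4→5) writes; counter now 5
#5 T0 reads 5
#6 T2 reads 5
#7 T2 CAS(5→6) writes; counter now 6
#8 T2 reads 6
#9 T0 CAS(5→6) fails; counter now 6
#10 T1 reads 6
#11 T0 reads 6
#12 T2 CAS(6→7) writes; counter now 7
#13 T0 CAS(6→7) fails; counter now 7
#14 T2 reads 7
#15 T2 CAS(7→8) writes; counter now 8
#16 T1 CAS(6→7) fails; counter now 8
#17 T2 reads 8
#18 T2 CAS(8→9) writes; counter now 9

B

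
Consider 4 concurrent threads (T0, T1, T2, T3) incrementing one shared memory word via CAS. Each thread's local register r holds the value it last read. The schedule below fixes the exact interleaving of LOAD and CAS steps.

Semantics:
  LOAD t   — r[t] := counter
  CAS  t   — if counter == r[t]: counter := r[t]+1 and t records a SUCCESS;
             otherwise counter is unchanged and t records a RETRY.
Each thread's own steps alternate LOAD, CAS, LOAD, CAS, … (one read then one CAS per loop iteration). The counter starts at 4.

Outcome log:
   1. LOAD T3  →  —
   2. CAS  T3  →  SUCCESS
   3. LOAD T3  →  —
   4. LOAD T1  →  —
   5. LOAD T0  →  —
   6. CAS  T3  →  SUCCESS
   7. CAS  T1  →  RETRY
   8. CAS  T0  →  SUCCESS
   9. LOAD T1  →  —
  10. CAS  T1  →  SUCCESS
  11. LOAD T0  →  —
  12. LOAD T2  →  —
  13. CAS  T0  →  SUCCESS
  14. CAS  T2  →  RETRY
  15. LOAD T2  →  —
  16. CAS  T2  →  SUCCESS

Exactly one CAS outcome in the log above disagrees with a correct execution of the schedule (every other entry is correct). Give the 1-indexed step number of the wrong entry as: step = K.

Reference trace:
step 1: T3 LOAD ⇒ load; ctr=4 reg=4
step 2: T3 CAS ⇒ ok; ctr=5 reg=4
step 3: T3 LOAD ⇒ load; ctr=5 reg=5
step 4: T1 LOAD ⇒ load; ctr=5 reg=5
step 5: T0 LOAD ⇒ load; ctr=5 reg=5
step 6: T3 CAS ⇒ ok; ctr=6 reg=5
step 7: T1 CAS ⇒ retry; ctr=6 reg=5
step 8: T0 CAS ⇒ retry; ctr=6 reg=5
step 9: T1 LOAD ⇒ load; ctr=6 reg=6
step 10: T1 CAS ⇒ ok; ctr=7 reg=6
step 11: T0 LOAD ⇒ load; ctr=7 reg=7
step 12: T2 LOAD ⇒ load; ctr=7 reg=7
step 13: T0 CAS ⇒ ok; ctr=8 reg=7
step 14: T2 CAS ⇒ retry; ctr=8 reg=7
step 15: T2 LOAD ⇒ load; ctr=8 reg=8
step 16: T2 CAS ⇒ ok; ctr=9 reg=8
Log disagrees first at step 8.

step = 8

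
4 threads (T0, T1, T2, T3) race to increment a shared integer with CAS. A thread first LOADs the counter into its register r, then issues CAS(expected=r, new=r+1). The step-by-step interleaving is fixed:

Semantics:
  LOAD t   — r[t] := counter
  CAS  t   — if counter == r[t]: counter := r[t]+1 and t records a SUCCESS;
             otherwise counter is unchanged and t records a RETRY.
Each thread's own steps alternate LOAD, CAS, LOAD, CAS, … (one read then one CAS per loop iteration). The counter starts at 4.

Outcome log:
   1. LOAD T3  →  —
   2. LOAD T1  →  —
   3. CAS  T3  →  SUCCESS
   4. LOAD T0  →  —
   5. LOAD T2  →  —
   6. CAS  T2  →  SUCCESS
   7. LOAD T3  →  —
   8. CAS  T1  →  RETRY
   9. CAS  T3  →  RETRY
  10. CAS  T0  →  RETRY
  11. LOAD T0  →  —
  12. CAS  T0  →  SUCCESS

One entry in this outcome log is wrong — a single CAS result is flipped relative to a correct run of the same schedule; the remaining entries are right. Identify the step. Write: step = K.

step = 9

Correct run:
#1 T3 reads 4
#2 T1 reads 4
#3 T3 CAS(4→5) writes; counter now 5
#4 T0 reads 5
#5 T2 reads 5
#6 T2 CAS(5→6) writes; counter now 6
#7 T3 reads 6
#8 T1 CAS(4→5) fails; counter now 6
#9 T3 CAS(6→7) writes; counter now 7
#10 T0 CAS(5→6) fails; counter now 7
#11 T0 reads 7
#12 T0 CAS(7→8) writes; counter now 8
Flip is step 9.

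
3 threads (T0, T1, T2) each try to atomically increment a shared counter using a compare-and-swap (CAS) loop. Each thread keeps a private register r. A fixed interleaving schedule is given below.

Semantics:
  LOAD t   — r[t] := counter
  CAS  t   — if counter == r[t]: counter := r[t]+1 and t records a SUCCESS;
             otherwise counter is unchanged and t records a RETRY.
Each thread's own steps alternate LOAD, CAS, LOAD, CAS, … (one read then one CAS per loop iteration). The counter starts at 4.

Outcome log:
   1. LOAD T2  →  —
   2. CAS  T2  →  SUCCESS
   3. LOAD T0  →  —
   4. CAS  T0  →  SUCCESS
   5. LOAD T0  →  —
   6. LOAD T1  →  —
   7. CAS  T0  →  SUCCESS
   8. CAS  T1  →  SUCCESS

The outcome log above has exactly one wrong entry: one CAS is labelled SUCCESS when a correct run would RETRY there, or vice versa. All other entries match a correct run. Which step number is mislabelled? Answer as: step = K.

Reference trace:
T2 LOAD — after: cnt=4, r=4 — load
T2 CAS — after: cnt=5, r=4 — ok
T0 LOAD — after: cnt=5, r=5 — load
T0 CAS — after: cnt=6, r=5 — ok
T0 LOAD — after: cnt=6, r=6 — load
T1 LOAD — after: cnt=6, r=6 — load
T0 CAS — after: cnt=7, r=6 — ok
T1 CAS — after: cnt=7, r=6 — retry
Log disagrees first at step 8.

step = 8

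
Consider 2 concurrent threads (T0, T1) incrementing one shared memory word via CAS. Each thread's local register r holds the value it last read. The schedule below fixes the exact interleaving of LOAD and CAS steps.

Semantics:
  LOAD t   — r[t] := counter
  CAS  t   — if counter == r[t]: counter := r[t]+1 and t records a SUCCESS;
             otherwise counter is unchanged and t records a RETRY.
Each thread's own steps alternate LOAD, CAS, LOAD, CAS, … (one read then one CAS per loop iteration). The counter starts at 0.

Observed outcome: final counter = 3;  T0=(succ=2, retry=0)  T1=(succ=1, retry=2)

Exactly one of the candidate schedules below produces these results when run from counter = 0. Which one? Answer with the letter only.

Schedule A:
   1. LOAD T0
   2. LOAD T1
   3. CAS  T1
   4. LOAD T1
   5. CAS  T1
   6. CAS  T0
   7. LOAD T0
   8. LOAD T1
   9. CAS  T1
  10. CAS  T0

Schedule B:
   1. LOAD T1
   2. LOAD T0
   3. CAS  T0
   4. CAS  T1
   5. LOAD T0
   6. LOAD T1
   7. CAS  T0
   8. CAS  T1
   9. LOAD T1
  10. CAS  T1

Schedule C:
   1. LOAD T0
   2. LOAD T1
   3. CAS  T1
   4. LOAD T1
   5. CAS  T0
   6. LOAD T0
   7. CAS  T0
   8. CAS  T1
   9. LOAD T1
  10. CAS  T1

Run B:
#1 T1 reads 0
#2 T0 reads 0
#3 T0 CAS(0→1) writes; counter now 1
#4 T1 CAS(0→1) fails; counter now 1
#5 T0 reads 1
#6 T1 reads 1
#7 T0 CAS(1→2) writes; counter now 2
#8 T1 CAS(1→2) fails; counter now 2
#9 T1 reads 2
#10 T1 CAS(2→3) writes; counter now 3

B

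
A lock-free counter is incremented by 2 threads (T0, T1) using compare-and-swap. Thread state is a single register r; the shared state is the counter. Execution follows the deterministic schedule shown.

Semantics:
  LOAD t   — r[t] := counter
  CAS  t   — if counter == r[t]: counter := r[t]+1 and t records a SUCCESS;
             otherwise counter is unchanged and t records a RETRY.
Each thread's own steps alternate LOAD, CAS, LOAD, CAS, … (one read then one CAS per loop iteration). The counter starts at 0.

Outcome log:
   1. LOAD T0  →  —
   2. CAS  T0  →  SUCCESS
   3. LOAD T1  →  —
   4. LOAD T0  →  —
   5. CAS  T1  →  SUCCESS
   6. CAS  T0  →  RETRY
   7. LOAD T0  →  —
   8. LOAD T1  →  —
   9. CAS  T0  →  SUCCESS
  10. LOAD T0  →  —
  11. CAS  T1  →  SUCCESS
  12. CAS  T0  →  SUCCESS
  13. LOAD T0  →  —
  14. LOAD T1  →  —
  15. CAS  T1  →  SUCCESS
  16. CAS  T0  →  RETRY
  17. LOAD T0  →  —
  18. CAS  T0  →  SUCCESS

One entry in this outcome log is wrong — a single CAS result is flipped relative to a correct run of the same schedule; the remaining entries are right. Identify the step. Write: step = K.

step = 11

Re-executing:
step 1: T0 LOAD ⇒ load; ctr=0 reg=0
step 2: T0 CAS ⇒ ok; ctr=1 reg=0
step 3: T1 LOAD ⇒ load; ctr=1 reg=1
step 4: T0 LOAD ⇒ load; ctr=1 reg=1
step 5: T1 CAS ⇒ ok; ctr=2 reg=1
step 6: T0 CAS ⇒ retry; ctr=2 reg=1
step 7: T0 LOAD ⇒ load; ctr=2 reg=2
step 8: T1 LOAD ⇒ load; ctr=2 reg=2
step 9: T0 CAS ⇒ ok; ctr=3 reg=2
step 10: T0 LOAD ⇒ load; ctr=3 reg=3
step 11: T1 CAS ⇒ retry; ctr=3 reg=2
step 12: T0 CAS ⇒ ok; ctr=4 reg=3
step 13: T0 LOAD ⇒ load; ctr=4 reg=4
step 14: T1 LOAD ⇒ load; ctr=4 reg=4
step 15: T1 CAS ⇒ ok; ctr=5 reg=4
step 16: T0 CAS ⇒ retry; ctr=5 reg=4
step 17: T0 LOAD ⇒ load; ctr=5 reg=5
step 18: T0 CAS ⇒ ok; ctr=6 reg=5
Flip is step 11.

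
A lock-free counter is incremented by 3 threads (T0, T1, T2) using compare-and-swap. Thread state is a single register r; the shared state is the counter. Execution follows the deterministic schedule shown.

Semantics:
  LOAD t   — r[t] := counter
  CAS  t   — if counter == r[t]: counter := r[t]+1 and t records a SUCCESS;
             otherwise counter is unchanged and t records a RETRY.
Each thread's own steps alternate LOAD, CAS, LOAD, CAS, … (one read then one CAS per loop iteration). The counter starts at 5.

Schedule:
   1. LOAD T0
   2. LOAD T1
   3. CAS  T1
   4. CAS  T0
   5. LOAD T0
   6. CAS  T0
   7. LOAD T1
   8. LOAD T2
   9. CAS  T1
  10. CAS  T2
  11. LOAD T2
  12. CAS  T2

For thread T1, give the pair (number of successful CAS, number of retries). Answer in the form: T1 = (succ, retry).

T1 = (2, 0)

[1] T0.load  rd  (counter 5, T0.r 5)
[2] T1.load  rd  (counter 5, T1.r 5)
[3] T1.cas  hit  (counter 6, T1.r 5)
[4] T0.cas  miss  (counter 6, T0.r 5)
[5] T0.load  rd  (counter 6, T0.r 6)
[6] T0.cas  hit  (counter 7, T0.r 6)
[7] T1.load  rd  (counter 7, T1.r 7)
[8] T2.load  rd  (counter 7, T2.r 7)
[9] T1.cas  hit  (counter 8, T1.r 7)
[10] T2.cas  miss  (counter 8, T2.r 7)
[11] T2.load  rd  (counter 8, T2.r 8)
[12] T2.cas  hit  (counter 9, T2.r 8)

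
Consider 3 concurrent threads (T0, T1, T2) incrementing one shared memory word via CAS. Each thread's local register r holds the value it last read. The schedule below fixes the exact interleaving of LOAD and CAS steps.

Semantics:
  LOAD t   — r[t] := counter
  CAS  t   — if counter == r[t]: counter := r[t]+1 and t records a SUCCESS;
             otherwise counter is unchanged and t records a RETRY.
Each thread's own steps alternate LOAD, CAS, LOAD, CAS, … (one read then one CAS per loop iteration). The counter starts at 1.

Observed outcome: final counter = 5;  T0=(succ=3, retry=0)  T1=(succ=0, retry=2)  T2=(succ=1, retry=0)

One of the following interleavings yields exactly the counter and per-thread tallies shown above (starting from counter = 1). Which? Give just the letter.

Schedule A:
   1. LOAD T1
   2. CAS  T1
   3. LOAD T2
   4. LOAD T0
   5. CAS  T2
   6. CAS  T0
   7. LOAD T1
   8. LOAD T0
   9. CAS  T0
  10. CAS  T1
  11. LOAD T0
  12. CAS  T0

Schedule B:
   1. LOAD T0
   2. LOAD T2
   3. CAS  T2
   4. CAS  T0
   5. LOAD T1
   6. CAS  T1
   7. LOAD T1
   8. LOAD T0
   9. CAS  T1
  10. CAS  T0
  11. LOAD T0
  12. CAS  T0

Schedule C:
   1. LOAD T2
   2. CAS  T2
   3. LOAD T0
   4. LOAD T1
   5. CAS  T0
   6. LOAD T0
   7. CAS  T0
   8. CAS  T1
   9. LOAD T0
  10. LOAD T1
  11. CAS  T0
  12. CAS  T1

C

Simulating candidate C:
#1 T2 reads 1
#2 T2 CAS(1→2) writes; counter now 2
#3 T0 reads 2
#4 T1 reads 2
#5 T0 CAS(2→3) writes; counter now 3
#6 T0 reads 3
#7 T0 CAS(3→4) writes; counter now 4
#8 T1 CAS(2→3) fails; counter now 4
#9 T0 reads 4
#10 T1 reads 4
#11 T0 CAS(4→5) writes; counter now 5
#12 T1 CAS(4→5) fails; counter now 5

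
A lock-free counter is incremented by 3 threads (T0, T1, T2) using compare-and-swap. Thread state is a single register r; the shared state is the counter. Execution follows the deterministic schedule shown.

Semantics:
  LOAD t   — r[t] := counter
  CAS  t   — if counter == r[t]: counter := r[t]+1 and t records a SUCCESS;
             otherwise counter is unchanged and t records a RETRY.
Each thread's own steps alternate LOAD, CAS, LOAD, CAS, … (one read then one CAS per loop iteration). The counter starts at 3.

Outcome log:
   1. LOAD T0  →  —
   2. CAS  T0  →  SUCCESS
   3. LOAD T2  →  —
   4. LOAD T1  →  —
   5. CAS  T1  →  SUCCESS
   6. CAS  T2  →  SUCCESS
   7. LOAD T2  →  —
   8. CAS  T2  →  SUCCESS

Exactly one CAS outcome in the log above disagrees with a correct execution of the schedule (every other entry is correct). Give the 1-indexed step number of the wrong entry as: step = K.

step = 6

Correct run:
step 1: T0 LOAD ⇒ load; ctr=3 reg=3
step 2: T0 CAS ⇒ ok; ctr=4 reg=3
step 3: T2 LOAD ⇒ load; ctr=4 reg=4
step 4: T1 LOAD ⇒ load; ctr=4 reg=4
step 5: T1 CAS ⇒ ok; ctr=5 reg=4
step 6: T2 CAS ⇒ retry; ctr=5 reg=4
step 7: T2 LOAD ⇒ load; ctr=5 reg=5
step 8: T2 CAS ⇒ ok; ctr=6 reg=5
Mismatch at 6.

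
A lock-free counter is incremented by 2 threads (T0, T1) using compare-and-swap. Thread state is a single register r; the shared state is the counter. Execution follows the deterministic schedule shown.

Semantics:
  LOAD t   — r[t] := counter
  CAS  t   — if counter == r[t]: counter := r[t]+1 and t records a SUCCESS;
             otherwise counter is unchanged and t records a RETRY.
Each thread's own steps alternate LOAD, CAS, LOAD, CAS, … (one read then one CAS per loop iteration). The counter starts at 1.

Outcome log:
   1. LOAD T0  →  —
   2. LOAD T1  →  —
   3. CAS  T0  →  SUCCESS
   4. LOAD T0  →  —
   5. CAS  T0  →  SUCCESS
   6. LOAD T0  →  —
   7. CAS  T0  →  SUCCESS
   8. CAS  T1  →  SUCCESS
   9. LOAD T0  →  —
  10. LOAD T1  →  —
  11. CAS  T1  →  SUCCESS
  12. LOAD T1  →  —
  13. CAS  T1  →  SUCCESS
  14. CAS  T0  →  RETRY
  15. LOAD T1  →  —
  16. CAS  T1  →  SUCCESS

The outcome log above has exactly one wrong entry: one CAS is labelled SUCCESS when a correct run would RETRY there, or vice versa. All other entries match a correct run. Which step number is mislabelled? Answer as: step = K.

step = 8

Reference trace:
1. LOAD T0 → mem=1 r[T0]=1 [LOAD]
2. LOAD T1 → mem=1 r[T1]=1 [LOAD]
3. CAS T0 → mem=2 r[T0]=1 [OK]
4. LOAD T0 → mem=2 r[T0]=2 [LOAD]
5. CAS T0 → mem=3 r[T0]=2 [OK]
6. LOAD T0 → mem=3 r[T0]=3 [LOAD]
7. CAS T0 → mem=4 r[T0]=3 [OK]
8. CAS T1 → mem=4 r[T1]=1 [RETRY]
9. LOAD T0 → mem=4 r[T0]=4 [LOAD]
10. LOAD T1 → mem=4 r[T1]=4 [LOAD]
11. CAS T1 → mem=5 r[T1]=4 [OK]
12. LOAD T1 → mem=5 r[T1]=5 [LOAD]
13. CAS T1 → mem=6 r[T1]=5 [OK]
14. CAS T0 → mem=6 r[T0]=4 [RETRY]
15. LOAD T1 → mem=6 r[T1]=6 [LOAD]
16. CAS T1 → mem=7 r[T1]=6 [OK]
Flip is step 8.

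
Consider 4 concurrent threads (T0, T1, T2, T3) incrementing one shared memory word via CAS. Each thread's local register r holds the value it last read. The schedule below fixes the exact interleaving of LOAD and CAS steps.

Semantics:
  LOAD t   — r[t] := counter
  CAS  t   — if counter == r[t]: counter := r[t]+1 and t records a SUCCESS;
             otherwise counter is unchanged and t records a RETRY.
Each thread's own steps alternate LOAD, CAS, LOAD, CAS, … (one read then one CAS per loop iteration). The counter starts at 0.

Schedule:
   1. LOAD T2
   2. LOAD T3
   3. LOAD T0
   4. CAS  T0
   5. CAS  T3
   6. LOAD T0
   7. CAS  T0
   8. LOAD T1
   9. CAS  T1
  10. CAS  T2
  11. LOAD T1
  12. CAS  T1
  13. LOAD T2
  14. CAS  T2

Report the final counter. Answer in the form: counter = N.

step 1: T2 LOAD ⇒ load; ctr=0 reg=0
step 2: T3 LOAD ⇒ load; ctr=0 reg=0
step 3: T0 LOAD ⇒ load; ctr=0 reg=0
step 4: T0 CAS ⇒ ok; ctr=1 reg=0
step 5: T3 CAS ⇒ retry; ctr=1 reg=0
step 6: T0 LOAD ⇒ load; ctr=1 reg=1
step 7: T0 CAS ⇒ ok; ctr=2 reg=1
step 8: T1 LOAD ⇒ load; ctr=2 reg=2
step 9: T1 CAS ⇒ ok; ctr=3 reg=2
step 10: T2 CAS ⇒ retry; ctr=3 reg=0
step 11: T1 LOAD ⇒ load; ctr=3 reg=3
step 12: T1 CAS ⇒ ok; ctr=4 reg=3
step 13: T2 LOAD ⇒ load; ctr=4 reg=4
step 14: T2 CAS ⇒ ok; ctr=5 reg=4

counter = 5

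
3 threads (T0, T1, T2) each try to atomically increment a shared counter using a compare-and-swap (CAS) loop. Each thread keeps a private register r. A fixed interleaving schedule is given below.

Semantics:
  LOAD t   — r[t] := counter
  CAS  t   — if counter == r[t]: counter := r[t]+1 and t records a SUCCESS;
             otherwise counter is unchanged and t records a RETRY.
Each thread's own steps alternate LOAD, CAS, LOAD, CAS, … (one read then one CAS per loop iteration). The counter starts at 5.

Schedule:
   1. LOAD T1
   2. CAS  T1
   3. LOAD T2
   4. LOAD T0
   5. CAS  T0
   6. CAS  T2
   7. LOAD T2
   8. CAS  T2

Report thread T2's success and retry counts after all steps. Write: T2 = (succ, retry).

T2 = (1, 1)

1. LOAD T1 → mem=5 r[T1]=5 [LOAD]
2. CAS T1 → mem=6 r[T1]=5 [OK]
3. LOAD T2 → mem=6 r[T2]=6 [LOAD]
4. LOAD T0 → mem=6 r[T0]=6 [LOAD]
5. CAS T0 → mem=7 r[T0]=6 [OK]
6. CAS T2 → mem=7 r[T2]=6 [RETRY]
7. LOAD T2 → mem=7 r[T2]=7 [LOAD]
8. CAS T2 → mem=8 r[T2]=7 [OK]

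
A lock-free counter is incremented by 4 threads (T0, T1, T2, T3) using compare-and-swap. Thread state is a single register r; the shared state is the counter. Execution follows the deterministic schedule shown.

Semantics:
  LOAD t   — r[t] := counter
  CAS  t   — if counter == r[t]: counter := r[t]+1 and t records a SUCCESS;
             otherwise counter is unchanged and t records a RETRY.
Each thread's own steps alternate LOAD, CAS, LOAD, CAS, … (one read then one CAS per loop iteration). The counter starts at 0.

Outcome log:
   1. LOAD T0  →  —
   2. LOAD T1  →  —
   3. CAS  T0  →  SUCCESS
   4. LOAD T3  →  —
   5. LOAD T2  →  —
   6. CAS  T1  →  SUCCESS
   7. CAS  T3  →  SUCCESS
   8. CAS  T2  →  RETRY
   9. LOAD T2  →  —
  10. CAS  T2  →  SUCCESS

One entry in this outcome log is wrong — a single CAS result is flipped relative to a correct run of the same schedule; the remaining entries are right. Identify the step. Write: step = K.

step = 6

Re-executing:
step 1: T0 LOAD ⇒ load; ctr=0 reg=0
step 2: T1 LOAD ⇒ load; ctr=0 reg=0
step 3: T0 CAS ⇒ ok; ctr=1 reg=0
step 4: T3 LOAD ⇒ load; ctr=1 reg=1
step 5: T2 LOAD ⇒ load; ctr=1 reg=1
step 6: T1 CAS ⇒ retry; ctr=1 reg=0
step 7: T3 CAS ⇒ ok; ctr=2 reg=1
step 8: T2 CAS ⇒ retry; ctr=2 reg=1
step 9: T2 LOAD ⇒ load; ctr=2 reg=2
step 10: T2 CAS ⇒ ok; ctr=3 reg=2
Flip is step 6.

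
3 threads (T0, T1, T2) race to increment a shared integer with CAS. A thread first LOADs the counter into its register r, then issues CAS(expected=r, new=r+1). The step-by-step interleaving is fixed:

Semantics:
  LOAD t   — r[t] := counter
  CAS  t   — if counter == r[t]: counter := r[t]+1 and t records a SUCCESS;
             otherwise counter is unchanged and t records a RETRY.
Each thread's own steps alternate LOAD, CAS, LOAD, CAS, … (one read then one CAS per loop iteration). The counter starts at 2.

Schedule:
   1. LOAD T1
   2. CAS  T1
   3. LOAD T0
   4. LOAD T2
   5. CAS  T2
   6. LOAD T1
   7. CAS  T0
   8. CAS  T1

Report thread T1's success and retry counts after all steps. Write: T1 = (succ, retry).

T1 = (2, 0)

step 1: T1 LOAD ⇒ load; ctr=2 reg=2
step 2: T1 CAS ⇒ ok; ctr=3 reg=2
step 3: T0 LOAD ⇒ load; ctr=3 reg=3
step 4: T2 LOAD ⇒ load; ctr=3 reg=3
step 5: T2 CAS ⇒ ok; ctr=4 reg=3
step 6: T1 LOAD ⇒ load; ctr=4 reg=4
step 7: T0 CAS ⇒ retry; ctr=4 reg=3
step 8: T1 CAS ⇒ ok; ctr=5 reg=4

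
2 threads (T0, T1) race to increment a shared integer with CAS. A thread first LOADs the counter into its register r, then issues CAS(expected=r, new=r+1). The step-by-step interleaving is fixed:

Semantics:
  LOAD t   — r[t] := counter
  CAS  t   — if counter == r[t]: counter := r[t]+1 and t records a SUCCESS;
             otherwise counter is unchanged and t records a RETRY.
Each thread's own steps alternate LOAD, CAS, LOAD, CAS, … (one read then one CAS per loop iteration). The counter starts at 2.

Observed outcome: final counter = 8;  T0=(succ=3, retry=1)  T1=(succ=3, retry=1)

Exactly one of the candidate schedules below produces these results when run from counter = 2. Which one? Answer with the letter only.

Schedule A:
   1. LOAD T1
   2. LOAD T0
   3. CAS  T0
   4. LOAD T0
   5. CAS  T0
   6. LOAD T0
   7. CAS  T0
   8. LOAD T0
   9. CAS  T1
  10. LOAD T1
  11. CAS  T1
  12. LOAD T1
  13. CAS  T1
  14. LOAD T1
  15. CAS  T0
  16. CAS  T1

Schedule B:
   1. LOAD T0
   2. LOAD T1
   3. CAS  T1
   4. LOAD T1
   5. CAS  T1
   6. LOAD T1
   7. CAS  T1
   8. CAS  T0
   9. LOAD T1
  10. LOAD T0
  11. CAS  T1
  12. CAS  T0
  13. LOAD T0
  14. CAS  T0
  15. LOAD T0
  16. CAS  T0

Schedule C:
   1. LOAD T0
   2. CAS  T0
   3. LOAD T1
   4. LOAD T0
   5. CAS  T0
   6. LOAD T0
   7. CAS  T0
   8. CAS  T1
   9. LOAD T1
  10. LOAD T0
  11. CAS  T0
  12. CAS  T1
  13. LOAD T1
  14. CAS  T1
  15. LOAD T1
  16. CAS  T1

Tracing schedule A:
[1] T1.load  rd  (counter 2, T1.r 2)
[2] T0.load  rd  (counter 2, T0.r 2)
[3] T0.cas  hit  (counter 3, T0.r 2)
[4] T0.load  rd  (counter 3, T0.r 3)
[5] T0.cas  hit  (counter 4, T0.r 3)
[6] T0.load  rd  (counter 4, T0.r 4)
[7] T0.cas  hit  (counter 5, T0.r 4)
[8] T0.load  rd  (counter 5, T0.r 5)
[9] T1.cas  miss  (counter 5, T1.r 2)
[10] T1.load  rd  (counter 5, T1.r 5)
[11] T1.cas  hit  (counter 6, T1.r 5)
[12] T1.load  rd  (counter 6, T1.r 6)
[13] T1.cas  hit  (counter 7, T1.r 6)
[14] T1.load  rd  (counter 7, T1.r 7)
[15] T0.cas  miss  (counter 7, T0.r 5)
[16] T1.cas  hit  (counter 8, T1.r 7)

A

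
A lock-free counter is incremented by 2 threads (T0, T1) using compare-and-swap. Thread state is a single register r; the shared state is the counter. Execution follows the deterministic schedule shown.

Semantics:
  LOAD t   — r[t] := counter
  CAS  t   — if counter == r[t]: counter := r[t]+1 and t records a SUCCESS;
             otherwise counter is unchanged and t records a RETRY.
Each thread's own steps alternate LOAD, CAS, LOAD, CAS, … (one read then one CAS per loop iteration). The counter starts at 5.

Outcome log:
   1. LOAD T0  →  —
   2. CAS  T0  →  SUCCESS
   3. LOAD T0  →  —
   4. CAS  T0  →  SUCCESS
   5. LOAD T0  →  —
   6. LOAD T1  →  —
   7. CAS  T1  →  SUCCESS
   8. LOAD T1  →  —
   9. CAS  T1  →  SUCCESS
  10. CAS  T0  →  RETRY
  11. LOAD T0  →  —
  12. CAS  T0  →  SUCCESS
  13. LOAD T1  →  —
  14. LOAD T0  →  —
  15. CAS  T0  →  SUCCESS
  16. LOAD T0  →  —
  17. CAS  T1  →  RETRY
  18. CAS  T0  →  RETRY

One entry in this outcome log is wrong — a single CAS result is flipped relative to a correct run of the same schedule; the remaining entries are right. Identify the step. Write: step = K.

Reference trace:
[1] T0.load  rd  (counter 5, T0.r 5)
[2] T0.cas  hit  (counter 6, T0.r 5)
[3] T0.load  rd  (counter 6, T0.r 6)
[4] T0.cas  hit  (counter 7, T0.r 6)
[5] T0.load  rd  (counter 7, T0.r 7)
[6] T1.load  rd  (counter 7, T1.r 7)
[7] T1.cas  hit  (counter 8, T1.r 7)
[8] T1.load  rd  (counter 8, T1.r 8)
[9] T1.cas  hit  (counter 9, T1.r 8)
[10] T0.cas  miss  (counter 9, T0.r 7)
[11] T0.load  rd  (counter 9, T0.r 9)
[12] T0.cas  hit  (counter 10, T0.r 9)
[13] T1.load  rd  (counter 10, T1.r 10)
[14] T0.load  rd  (counter 10, T0.r 10)
[15] T0.cas  hit  (counter 11, T0.r 10)
[16] T0.load  rd  (counter 11, T0.r 11)
[17] T1.cas  miss  (counter 11, T1.r 10)
[18] T0.cas  hit  (counter 12, T0.r 11)
Log disagrees first at step 18.

step = 18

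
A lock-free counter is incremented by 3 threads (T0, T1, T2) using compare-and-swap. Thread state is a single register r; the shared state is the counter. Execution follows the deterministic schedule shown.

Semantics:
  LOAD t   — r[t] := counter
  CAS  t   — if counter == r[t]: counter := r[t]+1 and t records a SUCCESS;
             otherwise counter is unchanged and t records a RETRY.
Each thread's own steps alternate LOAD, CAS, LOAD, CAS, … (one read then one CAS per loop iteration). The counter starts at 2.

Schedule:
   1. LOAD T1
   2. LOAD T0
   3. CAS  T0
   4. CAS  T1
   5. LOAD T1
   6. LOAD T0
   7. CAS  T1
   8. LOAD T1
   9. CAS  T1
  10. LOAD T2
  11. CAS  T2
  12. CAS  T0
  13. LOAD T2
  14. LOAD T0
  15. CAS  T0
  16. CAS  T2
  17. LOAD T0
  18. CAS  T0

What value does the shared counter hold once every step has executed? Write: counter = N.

counter = 8

[1] T1.load  rd  (counter 2, T1.r 2)
[2] T0.load  rd  (counter 2, T0.r 2)
[3] T0.cas  hit  (counter 3, T0.r 2)
[4] T1.cas  miss  (counter 3, T1.r 2)
[5] T1.load  rd  (counter 3, T1.r 3)
[6] T0.load  rd  (counter 3, T0.r 3)
[7] T1.cas  hit  (counter 4, T1.r 3)
[8] T1.load  rd  (counter 4, T1.r 4)
[9] T1.cas  hit  (counter 5, T1.r 4)
[10] T2.load  rd  (counter 5, T2.r 5)
[11] T2.cas  hit  (counter 6, T2.r 5)
[12] T0.cas  miss  (counter 6, T0.r 3)
[13] T2.load  rd  (counter 6, T2.r 6)
[14] T0.load  rd  (counter 6, T0.r 6)
[15] T0.cas  hit  (counter 7, T0.r 6)
[16] T2.cas  miss  (counter 7, T2.r 6)
[17] T0.load  rd  (counter 7, T0.r 7)
[18] T0.cas  hit  (counter 8, T0.r 7)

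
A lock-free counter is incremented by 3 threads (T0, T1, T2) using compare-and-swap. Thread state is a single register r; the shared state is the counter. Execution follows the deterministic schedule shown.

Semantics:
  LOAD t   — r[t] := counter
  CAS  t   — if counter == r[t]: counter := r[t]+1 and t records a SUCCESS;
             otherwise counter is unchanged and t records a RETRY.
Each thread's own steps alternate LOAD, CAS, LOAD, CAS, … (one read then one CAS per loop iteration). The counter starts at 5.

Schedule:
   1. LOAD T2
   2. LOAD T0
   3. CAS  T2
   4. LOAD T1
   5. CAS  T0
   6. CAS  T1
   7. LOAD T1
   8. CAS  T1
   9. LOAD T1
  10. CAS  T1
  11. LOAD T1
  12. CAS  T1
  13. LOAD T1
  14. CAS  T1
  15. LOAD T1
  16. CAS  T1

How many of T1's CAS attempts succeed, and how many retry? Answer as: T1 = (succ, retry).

   1) LOAD T2:  M=5  r_T2=5
   2) LOAD T0:  M=5  r_T0=5
   3) CAS  T2:  M=6  r_T2=5 ✓
   4) LOAD T1:  M=6  r_T1=6
   5) CAS  T0:  M=6  r_T0=5 ✗
   6) CAS  T1:  M=7  r_T1=6 ✓
   7) LOAD T1:  M=7  r_T1=7
   8) CAS  T1:  M=8  r_T1=7 ✓
   9) LOAD T1:  M=8  r_T1=8
  10) CAS  T1:  M=9  r_T1=8 ✓
  11) LOAD T1:  M=9  r_T1=9
  12) CAS  T1:  M=10  r_T1=9 ✓
  13) LOAD T1:  M=10  r_T1=10
  14) CAS  T1:  M=11  r_T1=10 ✓
  15) LOAD T1:  M=11  r_T1=11
  16) CAS  T1:  M=12  r_T1=11 ✓

T1 = (6, 0)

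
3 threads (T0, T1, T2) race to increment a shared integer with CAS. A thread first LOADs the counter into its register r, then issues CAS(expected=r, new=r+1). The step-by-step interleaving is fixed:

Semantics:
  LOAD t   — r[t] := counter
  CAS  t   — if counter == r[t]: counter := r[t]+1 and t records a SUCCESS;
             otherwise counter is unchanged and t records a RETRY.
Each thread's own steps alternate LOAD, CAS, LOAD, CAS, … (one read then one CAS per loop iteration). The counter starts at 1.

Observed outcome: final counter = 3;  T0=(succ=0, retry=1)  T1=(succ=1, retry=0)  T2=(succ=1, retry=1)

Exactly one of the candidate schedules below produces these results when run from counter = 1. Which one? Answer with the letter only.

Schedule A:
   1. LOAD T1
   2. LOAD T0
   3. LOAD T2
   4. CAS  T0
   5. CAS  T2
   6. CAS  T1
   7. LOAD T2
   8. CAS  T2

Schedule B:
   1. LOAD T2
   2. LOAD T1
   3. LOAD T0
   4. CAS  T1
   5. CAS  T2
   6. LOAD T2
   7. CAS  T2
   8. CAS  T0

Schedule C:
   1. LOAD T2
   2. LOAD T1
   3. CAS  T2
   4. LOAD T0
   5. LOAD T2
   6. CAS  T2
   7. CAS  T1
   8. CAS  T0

Simulating candidate B:
#1 T2 reads 1
#2 T1 reads 1
#3 T0 reads 1
#4 T1 CAS(1→2) writes; counter now 2
#5 T2 CAS(1→2) fails; counter now 2
#6 T2 reads 2
#7 T2 CAS(2→3) writes; counter now 3
#8 T0 CAS(1→2) fails; counter now 3

B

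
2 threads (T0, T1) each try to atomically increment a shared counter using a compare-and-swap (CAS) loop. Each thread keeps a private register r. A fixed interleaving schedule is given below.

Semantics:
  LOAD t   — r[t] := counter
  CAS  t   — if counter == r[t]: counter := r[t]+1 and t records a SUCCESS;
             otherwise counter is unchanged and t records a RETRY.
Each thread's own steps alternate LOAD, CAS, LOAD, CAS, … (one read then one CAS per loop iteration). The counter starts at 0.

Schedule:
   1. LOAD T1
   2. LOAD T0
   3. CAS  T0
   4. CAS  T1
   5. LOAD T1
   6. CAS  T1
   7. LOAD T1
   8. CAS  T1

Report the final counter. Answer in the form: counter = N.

   1) LOAD T1:  M=0  r_T1=0
   2) LOAD T0:  M=0  r_T0=0
   3) CAS  T0:  M=1  r_T0=0 ✓
   4) CAS  T1:  M=1  r_T1=0 ✗
   5) LOAD T1:  M=1  r_T1=1
   6) CAS  T1:  M=2  r_T1=1 ✓
   7) LOAD T1:  M=2  r_T1=2
   8) CAS  T1:  M=3  r_T1=2 ✓

counter = 3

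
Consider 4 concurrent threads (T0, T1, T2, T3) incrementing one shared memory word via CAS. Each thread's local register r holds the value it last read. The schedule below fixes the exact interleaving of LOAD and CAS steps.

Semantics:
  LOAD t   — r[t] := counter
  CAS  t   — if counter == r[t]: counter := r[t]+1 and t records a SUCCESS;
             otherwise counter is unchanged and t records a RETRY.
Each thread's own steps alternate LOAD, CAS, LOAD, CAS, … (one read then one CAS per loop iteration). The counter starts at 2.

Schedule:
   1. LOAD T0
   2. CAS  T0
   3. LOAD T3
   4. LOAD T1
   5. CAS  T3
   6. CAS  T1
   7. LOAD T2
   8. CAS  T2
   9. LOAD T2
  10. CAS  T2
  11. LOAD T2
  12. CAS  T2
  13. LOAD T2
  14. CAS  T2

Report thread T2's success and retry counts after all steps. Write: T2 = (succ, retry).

T2 = (4, 0)

#1 T0 reads 2
#2 T0 CAS(2→3) writes; counter now 3
#3 T3 reads 3
#4 T1 reads 3
#5 T3 CAS(3→4) writes; counter now 4
#6 T1 CAS(3→4) fails; counter now 4
#7 T2 reads 4
#8 T2 CAS(4→5) writes; counter now 5
#9 T2 reads 5
#10 T2 CAS(5→6) writes; counter now 6
#11 T2 reads 6
#12 T2 CAS(6→7) writes; counter now 7
#13 T2 reads 7
#14 T2 CAS(7→8) writes; counter now 8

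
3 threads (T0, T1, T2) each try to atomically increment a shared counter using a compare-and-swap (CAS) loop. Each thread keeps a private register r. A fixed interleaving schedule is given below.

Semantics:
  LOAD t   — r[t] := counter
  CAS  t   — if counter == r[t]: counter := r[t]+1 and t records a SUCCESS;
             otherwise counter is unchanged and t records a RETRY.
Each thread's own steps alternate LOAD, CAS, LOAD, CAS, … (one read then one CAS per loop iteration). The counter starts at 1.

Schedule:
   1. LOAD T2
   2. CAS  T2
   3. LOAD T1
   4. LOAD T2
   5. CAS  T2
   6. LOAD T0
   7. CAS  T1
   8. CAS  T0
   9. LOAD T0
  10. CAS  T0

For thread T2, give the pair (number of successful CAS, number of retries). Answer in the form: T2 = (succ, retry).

T2 = (2, 0)

T2 LOAD — after: cnt=1, r=1 — load
T2 CAS — after: cnt=2, r=1 — ok
T1 LOAD — after: cnt=2, r=2 — load
T2 LOAD — after: cnt=2, r=2 — load
T2 CAS — after: cnt=3, r=2 — ok
T0 LOAD — after: cnt=3, r=3 — load
T1 CAS — after: cnt=3, r=2 — retry
T0 CAS — after: cnt=4, r=3 — ok
T0 LOAD — after: cnt=4, r=4 — load
T0 CAS — after: cnt=5, r=4 — ok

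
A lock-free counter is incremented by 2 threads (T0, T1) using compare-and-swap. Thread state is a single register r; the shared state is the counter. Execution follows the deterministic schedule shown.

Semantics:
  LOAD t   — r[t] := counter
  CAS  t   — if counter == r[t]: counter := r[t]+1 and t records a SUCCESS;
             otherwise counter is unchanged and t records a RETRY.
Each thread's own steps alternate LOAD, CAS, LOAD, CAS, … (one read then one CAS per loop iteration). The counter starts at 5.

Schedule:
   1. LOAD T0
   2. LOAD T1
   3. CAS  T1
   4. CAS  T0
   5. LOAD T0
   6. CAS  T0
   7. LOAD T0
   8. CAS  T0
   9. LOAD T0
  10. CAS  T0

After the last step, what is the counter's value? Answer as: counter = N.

counter = 9

step 1: T0 LOAD ⇒ load; ctr=5 reg=5
step 2: T1 LOAD ⇒ load; ctr=5 reg=5
step 3: T1 CAS ⇒ ok; ctr=6 reg=5
step 4: T0 CAS ⇒ retry; ctr=6 reg=5
step 5: T0 LOAD ⇒ load; ctr=6 reg=6
step 6: T0 CAS ⇒ ok; ctr=7 reg=6
step 7: T0 LOAD ⇒ load; ctr=7 reg=7
step 8: T0 CAS ⇒ ok; ctr=8 reg=7
step 9: T0 LOAD ⇒ load; ctr=8 reg=8
step 10: T0 CAS ⇒ ok; ctr=9 reg=8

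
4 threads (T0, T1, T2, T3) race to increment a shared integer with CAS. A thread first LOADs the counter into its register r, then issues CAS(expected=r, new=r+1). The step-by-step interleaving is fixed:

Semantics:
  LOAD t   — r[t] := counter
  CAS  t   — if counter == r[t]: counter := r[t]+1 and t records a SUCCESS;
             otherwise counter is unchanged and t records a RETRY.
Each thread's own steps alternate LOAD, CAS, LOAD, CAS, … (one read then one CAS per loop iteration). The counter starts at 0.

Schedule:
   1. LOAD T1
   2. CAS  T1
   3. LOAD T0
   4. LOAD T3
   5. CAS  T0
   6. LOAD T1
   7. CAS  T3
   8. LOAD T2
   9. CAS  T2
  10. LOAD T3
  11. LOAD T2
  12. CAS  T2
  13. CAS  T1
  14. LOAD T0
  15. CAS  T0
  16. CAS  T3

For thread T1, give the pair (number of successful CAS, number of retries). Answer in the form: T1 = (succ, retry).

#1 T1 reads 0
#2 T1 CAS(0→1) writes; counter now 1
#3 T0 reads 1
#4 T3 reads 1
#5 T0 CAS(1→2) writes; counter now 2
#6 T1 reads 2
#7 T3 CAS(1→2) fails; counter now 2
#8 T2 reads 2
#9 T2 CAS(2→3) writes; counter now 3
#10 T3 reads 3
#11 T2 reads 3
#12 T2 CAS(3→4) writes; counter now 4
#13 T1 CAS(2→3) fails; counter now 4
#14 T0 reads 4
#15 T0 CAS(4→5) writes; counter now 5
#16 T3 CAS(3→4) fails; counter now 5

T1 = (1, 1)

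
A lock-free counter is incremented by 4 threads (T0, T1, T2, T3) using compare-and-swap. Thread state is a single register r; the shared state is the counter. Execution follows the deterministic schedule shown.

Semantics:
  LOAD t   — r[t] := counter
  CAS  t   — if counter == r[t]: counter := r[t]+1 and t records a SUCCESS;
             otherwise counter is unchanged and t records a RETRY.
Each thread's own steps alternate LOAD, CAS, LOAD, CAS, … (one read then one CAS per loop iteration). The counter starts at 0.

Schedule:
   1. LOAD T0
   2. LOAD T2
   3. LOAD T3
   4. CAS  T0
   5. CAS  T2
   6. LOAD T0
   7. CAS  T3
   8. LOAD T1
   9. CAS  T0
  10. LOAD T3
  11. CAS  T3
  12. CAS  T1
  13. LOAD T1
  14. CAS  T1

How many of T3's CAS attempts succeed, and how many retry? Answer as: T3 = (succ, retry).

step 1: T0 LOAD ⇒ load; ctr=0 reg=0
step 2: T2 LOAD ⇒ load; ctr=0 reg=0
step 3: T3 LOAD ⇒ load; ctr=0 reg=0
step 4: T0 CAS ⇒ ok; ctr=1 reg=0
step 5: T2 CAS ⇒ retry; ctr=1 reg=0
step 6: T0 LOAD ⇒ load; ctr=1 reg=1
step 7: T3 CAS ⇒ retry; ctr=1 reg=0
step 8: T1 LOAD ⇒ load; ctr=1 reg=1
step 9: T0 CAS ⇒ ok; ctr=2 reg=1
step 10: T3 LOAD ⇒ load; ctr=2 reg=2
step 11: T3 CAS ⇒ ok; ctr=3 reg=2
step 12: T1 CAS ⇒ retry; ctr=3 reg=1
step 13: T1 LOAD ⇒ load; ctr=3 reg=3
step 14: T1 CAS ⇒ ok; ctr=4 reg=3

T3 = (1, 1)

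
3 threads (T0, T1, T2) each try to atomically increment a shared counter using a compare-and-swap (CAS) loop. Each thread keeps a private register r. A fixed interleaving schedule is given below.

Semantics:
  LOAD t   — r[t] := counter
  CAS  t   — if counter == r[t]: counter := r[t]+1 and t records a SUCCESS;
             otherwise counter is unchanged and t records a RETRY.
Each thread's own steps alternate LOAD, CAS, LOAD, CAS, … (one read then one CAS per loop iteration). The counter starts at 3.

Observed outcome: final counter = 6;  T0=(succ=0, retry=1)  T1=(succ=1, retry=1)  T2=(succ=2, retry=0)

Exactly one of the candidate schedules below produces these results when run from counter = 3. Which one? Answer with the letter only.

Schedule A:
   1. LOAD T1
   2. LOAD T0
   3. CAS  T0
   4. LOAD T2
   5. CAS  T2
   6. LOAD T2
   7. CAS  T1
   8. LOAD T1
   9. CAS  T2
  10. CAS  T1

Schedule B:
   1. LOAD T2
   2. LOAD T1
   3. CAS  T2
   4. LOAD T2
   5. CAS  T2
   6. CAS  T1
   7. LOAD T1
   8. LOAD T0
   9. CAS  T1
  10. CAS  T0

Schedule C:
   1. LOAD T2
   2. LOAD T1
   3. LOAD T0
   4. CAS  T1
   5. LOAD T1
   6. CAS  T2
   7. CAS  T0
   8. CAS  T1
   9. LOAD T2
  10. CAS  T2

Simulating candidate B:
   1) LOAD T2:  M=3  r_T2=3
   2) LOAD T1:  M=3  r_T1=3
   3) CAS  T2:  M=4  r_T2=3 ✓
   4) LOAD T2:  M=4  r_T2=4
   5) CAS  T2:  M=5  r_T2=4 ✓
   6) CAS  T1:  M=5  r_T1=3 ✗
   7) LOAD T1:  M=5  r_T1=5
   8) LOAD T0:  M=5  r_T0=5
   9) CAS  T1:  M=6  r_T1=5 ✓
  10) CAS  T0:  M=6  r_T0=5 ✗

B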